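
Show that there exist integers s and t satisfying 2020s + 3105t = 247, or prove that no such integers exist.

Any value of 2020s + 3105t is a multiple of gcd(2020, 3105) = 5.
But 247 = 5·49 + 2, so 5 ∤ 247.
Hence no integers s, t satisfy the equation.

There are no such integers.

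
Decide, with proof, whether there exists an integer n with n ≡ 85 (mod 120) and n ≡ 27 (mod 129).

Reduce both congruences modulo 3, which divides 120 and 129: they say n ≡ 85 (mod 3) and n ≡ 27 (mod 3).
These are incompatible: 85 − 27 = 58 is not divisible by 3.
Therefore no such n exists.

No, no such integer exists.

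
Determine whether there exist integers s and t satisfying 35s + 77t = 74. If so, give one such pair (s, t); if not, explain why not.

No such integers exist.

gcd(35, 77) = 7, so every integer of the form 35s + 77t is a multiple of 7.
But 74 is not a multiple of 7 (it leaves remainder 4).
Hence no integers s, t satisfy the equation.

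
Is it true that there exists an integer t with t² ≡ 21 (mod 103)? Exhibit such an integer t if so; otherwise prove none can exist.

103 is prime, so by Euler's criterion 21 is a square mod 103 iff 21^((103−1)/2) = 21^51 ≡ 1 (mod 103).
Squaring successively (mod 103): 21^2 = 441 ≡ 29; 21^4 ≡ 29² = 841 ≡ 17; 21^8 ≡ 17² = 289 ≡ 83; 21^16 ≡ 83² = 6889 ≡ 91; 21^32 ≡ 91² = 8281 ≡ 41.
Since 51 = 32 + 16 + 2 + 1, 21^51 ≡ 41 · 91 · 29 · 21; multiplying out mod 103: 41·91 = 3731 ≡ 23, then 23·29 = 667 ≡ 49, then 49·21 = 1029 ≡ 102. Thus 21^51 ≡ 102 ≡ −1 (mod 103).
By Euler's criterion 21 is a quadratic non-residue mod 103: no t satisfies t² ≡ 21 (mod 103).

There is no such integer.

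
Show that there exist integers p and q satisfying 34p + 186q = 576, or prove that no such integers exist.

Since gcd(34, 186) = 2 and 576 = 2·288, Bézout's identity guarantees a solution.
Dividing through by 2 reduces the equation to 17p + 93q = 288.
Dividing repeatedly: 93 = 5·17 + 8, 17 = 2·8 + 1, 8 = 8·1 + 0.
Back-substituting, 1 = 17 − 2·8 = 17 − 2·(93 − 5·17) = −2·93 + 11·17; that is, 17·11 + 93·(-2) = 1.
Scaling by 288 gives the particular solution (p, q) = (3168, -576).
Shifting by a multiple of (93, −17) keeps it a solution: p = 3168 − 34·93 = 6, q = -576 + 34·17 = 2.
Indeed 34·6 + 186·2 = 204 + 372 = 576.

p = 6, q = 2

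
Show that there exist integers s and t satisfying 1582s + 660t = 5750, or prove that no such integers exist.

gcd(1582, 660) = 2, and 2 divides 5750, so integer solutions exist.
Dividing through by 2 reduces the equation to 791s + 330t = 2875.
Euclidean algorithm: 791 = 2·330 + 131, 330 = 2·131 + 68, 131 = 1·68 + 63, 68 = 1·63 + 5, 63 = 12·5 + 3, 5 = 1·3 + 2, 3 = 1·2 + 1, 2 = 2·1 + 0.
Working back up the chain: 1 = 3 − 1·2 = 3 − (5 − 1·3) = −5 + 2·3 = −5 + 2·(63 − 12·5) = 2·63 − 25·5 = 2·63 − 25·(68 − 1·63) = −25·68 + 27·63 = −25·68 + 27·(131 − 1·68) = 27·131 − 52·68 = 27·131 − 52·(330 − 2·131) = −52·330 + 131·131 = −52·330 + 131·(791 − 2·330) = 131·791 − 314·330. So 791·131 + 330·(-314) = 1.
Times 2875: 791·376625 + 330·(-902750) = 2875, so (376625, -902750) solves it.
The general solution is s = 376625 + 330k, t = -902750 − 791k; taking k = -1141 gives the smaller pair s = 95, t = -219.
Check: 1582·95 + 660·(-219) = 150290 − 144540 = 5750. ✓

s = 95, t = -219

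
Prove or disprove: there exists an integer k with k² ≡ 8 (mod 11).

There is no such integer.

Since (11 − k)² ≡ k² (mod 11), it suffices to square k = 0, 1, …, 5: the residues are 0, 1, 4, 9, 5, 3.
The set of squares mod 11 is therefore {0, 1, 3, 4, 5, 9}, which does not contain 8.
Therefore k² ≡ 8 (mod 11) has no solution.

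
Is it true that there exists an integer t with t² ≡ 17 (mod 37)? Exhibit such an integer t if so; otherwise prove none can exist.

Apply Euler's criterion with the prime 37: 17 is a quadratic residue iff 17^18 ≡ 1 (mod 37), and a non-residue iff it is ≡ −1.
Squaring successively (mod 37): 17^2 = 289 ≡ 30; 17^4 ≡ 30² = 900 ≡ 12; 17^8 ≡ 12² = 144 ≡ 33; 17^16 ≡ 33² = 1089 ≡ 16.
Since 18 = 16 + 2, 17^18 ≡ 16 · 30; multiplying out mod 37: 16·30 = 480 ≡ 36. Thus 17^18 ≡ 36 ≡ −1 (mod 37).
The value −1 means 17 is a non-residue modulo 37, so t² ≡ 17 (mod 37) is impossible.

No such integer exists.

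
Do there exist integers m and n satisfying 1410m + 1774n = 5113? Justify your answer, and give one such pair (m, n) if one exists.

Both 1410 and 1774 are divisible by gcd(1410, 1774) = 2, hence so is any combination 1410m + 1774n.
But 5113 = 2·2556 + 1, so 2 ∤ 5113.
Hence no integers m, n satisfy the equation.

There are no such integers.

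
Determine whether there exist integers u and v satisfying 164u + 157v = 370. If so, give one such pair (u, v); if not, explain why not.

u = 8, v = -6

Since gcd(164, 157) = 1, every integer is an integer combination of 164 and 157.
Euclidean algorithm: 164 = 1·157 + 7, 157 = 22·7 + 3, 7 = 2·3 + 1, 3 = 3·1 + 0.
Working back up the chain: 1 = 7 − 2·3 = 7 − 2·(157 − 22·7) = −2·157 + 45·7 = −2·157 + 45·(164 − 1·157) = 45·164 − 47·157. So 164·45 + 157·(-47) = 1.
Multiplying through by 370: u = 45·370 = 16650, v = (-47)·370 = -17390 is a solution.
The general solution is u = 16650 + 157k, v = -17390 − 164k; taking k = -106 gives the smaller pair u = 8, v = -6.
Indeed 164·8 + 157·(-6) = 1312 − 942 = 370.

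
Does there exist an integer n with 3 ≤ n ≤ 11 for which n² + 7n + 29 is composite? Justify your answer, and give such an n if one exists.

The values for n = 3, 4, …, 11 are 59, 73, 89, 107, 127, 149, 173, 199, 227, and each of these is prime.
So no value in the range makes the expression composite.

No such integer n in that range exists.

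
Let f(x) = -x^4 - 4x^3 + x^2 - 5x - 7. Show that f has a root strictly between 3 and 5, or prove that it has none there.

No.

f(3) = -202 and f(5) = -1132, both negative, so a sign-change argument is unavailable; we show f keeps this sign on the whole interval.
Shift to the endpoint 3: with x = 3 + u (0 < u < 2), one computes f(3 + u) = -u^4 - 16u^3 - 89u^2 - 215u - 202.
The nonzero coefficients here are all negative, so for u > 0 every term is negative (or zero), and the constant term -202 is strictly negative.
So f is strictly negative on (3, 5); no root exists in the interval.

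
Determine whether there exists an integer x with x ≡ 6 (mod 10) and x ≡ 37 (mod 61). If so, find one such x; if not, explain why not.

x = 586

Since 10 and 61 share no common factor, CRT says the pair of congruences has a solution (unique mod 610).
Any solution of the first congruence is x = 6 + 10t; substituting into the second, 10t ≡ 37 − 6 ≡ 31 (mod 61).
To invert 10 modulo 61: 61 = 6·10 + 1, 10 = 10·1 + 0, and unwinding, 1 = 61 − 6·10. Thus 10⁻¹ ≡ -6 ≡ 55 (mod 61).
Multiplying by 55: t ≡ 55·31 = 1705 ≡ 58 (mod 61).
With t = 58: x = 6 + 10·58 = 586.
Verify: 586 = 58·10 + 6 and 586 = 9·61 + 37. ✓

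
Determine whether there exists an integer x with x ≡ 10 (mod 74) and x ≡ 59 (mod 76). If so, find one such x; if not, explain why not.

gcd(74, 76) = 2. If x ≡ 10 (mod 74) and x ≡ 59 (mod 76), then x ≡ 10 (mod 2) and x ≡ 59 (mod 2).
These are incompatible: 10 − 59 = -49 is not divisible by 2.
So no integer satisfies both congruences.

No, no such integer exists.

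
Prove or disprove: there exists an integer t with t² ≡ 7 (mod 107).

No such integer exists.

Apply Euler's criterion with the prime 107: 7 is a quadratic residue iff 7^53 ≡ 1 (mod 107), and a non-residue iff it is ≡ −1.
Repeated squaring mod 107: 7^2 = 49 ≡ 49; 7^4 ≡ 49² = 2401 ≡ 47; 7^8 ≡ 47² = 2209 ≡ 69; 7^16 ≡ 69² = 4761 ≡ 53; 7^32 ≡ 53² = 2809 ≡ 27.
Since 53 = 32 + 16 + 4 + 1, 7^53 ≡ 27 · 53 · 47 · 7; multiplying out mod 107: 27·53 = 1431 ≡ 40, then 40·47 = 1880 ≡ 61, then 61·7 = 427 ≡ 106. Thus 7^53 ≡ 106 ≡ −1 (mod 107).
The value −1 means 7 is a non-residue modulo 107, so t² ≡ 7 (mod 107) is impossible.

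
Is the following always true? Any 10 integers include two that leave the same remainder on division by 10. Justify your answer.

Take the 10 consecutive integers 15, 16, …, 24: their residues mod 10 are all distinct because 10 ≤ 10.
Hence this collection has no pair with equal remainders mod 10, disproving the claim.

No, the set {15, 16, 17, 18, 19, 20, 21, 22, 23, 24} is a counterexample.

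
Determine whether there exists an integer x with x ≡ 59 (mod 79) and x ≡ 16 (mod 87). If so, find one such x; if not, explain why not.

The moduli 79 and 87 are coprime, so by the Chinese Remainder Theorem a unique solution modulo 6873 exists.
Write x = 59 + 79t and require 59 + 79t ≡ 16 (mod 87), i.e. 79t ≡ 44 (mod 87).
Since 79·76 = 6004 = 69·87 + 1, the inverse of 79 mod 87 is 76.
Multiplying by 76: t ≡ 76·44 = 3344 ≡ 38 (mod 87).
With t = 38: x = 59 + 79·38 = 3061.
Indeed 3061 ≡ 59 (mod 79) and 3061 ≡ 16 (mod 87).

x = 3061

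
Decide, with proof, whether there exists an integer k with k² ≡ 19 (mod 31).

k = 9

k = 9 works: 9² = 81, and 81 − 19 = 62 = 2·31.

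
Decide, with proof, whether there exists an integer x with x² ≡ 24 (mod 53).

Take x = 36. Then 36² = 1296 = 24·53 + 24, so 36² ≡ 24 (mod 53).

x = 36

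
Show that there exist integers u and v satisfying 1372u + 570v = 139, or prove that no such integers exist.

There are no such integers.

gcd(1372, 570) = 2, so every integer of the form 1372u + 570v is a multiple of 2.
But 139 = 2·69 + 1, so 2 ∤ 139.
Therefore 1372u + 570v = 139 has no solution in integers.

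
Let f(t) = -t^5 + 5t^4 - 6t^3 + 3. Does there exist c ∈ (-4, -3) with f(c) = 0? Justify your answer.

f(-4) = 2691 and f(-3) = 813, both positive, so a sign-change argument is unavailable; we show f keeps this sign on the whole interval.
Shift to the endpoint -3: with t = -3 − u (0 < u < 1), one computes f(-3 − u) = u^5 + 20u^4 + 156u^3 + 594u^2 + 1107u + 813.
The nonzero coefficients here are all positive, so for u > 0 every term is positive (or zero), and the constant term 813 is strictly positive.
So f is strictly positive on (-4, -3); no root exists in the interval.

No.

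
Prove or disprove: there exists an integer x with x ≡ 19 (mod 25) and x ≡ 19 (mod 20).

The moduli are not coprime: gcd(25, 20) = 5. Compatibility requires 5 ∣ (19 − 19) = 0, which holds, so solutions exist.
In fact x = 19 itself already satisfies 19 mod 20 = 19.
Indeed 19 ≡ 19 (mod 25) and 19 ≡ 19 (mod 20).

x = 19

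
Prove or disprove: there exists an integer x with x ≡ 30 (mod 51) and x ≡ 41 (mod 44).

x = 1713

gcd(51, 44) = 1, so the Chinese Remainder Theorem guarantees exactly one residue class mod 2244 satisfying both.
Write x = 30 + 51t and require 30 + 51t ≡ 41 (mod 44), i.e. 51t ≡ 11 (mod 44).
51 ≡ 7 (mod 44), so this reads 7t ≡ 11 (mod 44). Since 7·19 = 133 = 3·44 + 1, the inverse of 7 mod 44 is 19.
Therefore t ≡ 19·11 = 209 ≡ 33 (mod 44).
Taking t = 33 gives x = 30 + 51·33 = 1713.
Verify: 1713 = 33·51 + 30 and 1713 = 38·44 + 41. ✓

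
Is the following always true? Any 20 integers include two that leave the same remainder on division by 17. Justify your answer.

There are exactly 17 possible remainders on division by 17.
Placing 20 integers into 17 classes, some class receives at least two — say a and b.
That is, a and b leave the same remainder on division by 17, as claimed.

Yes.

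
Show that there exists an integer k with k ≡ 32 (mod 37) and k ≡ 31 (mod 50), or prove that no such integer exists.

k = 1031

Since 37 and 50 share no common factor, CRT says the pair of congruences has a solution (unique mod 1850).
Write k = 32 + 37t and require 32 + 37t ≡ 31 (mod 50), i.e. 37t ≡ 49 (mod 50).
Invert 37 mod 50 by the Euclidean algorithm: 50 = 1·37 + 13, 37 = 2·13 + 11, 13 = 1·11 + 2, 11 = 5·2 + 1, 2 = 2·1 + 0; back-substituting, 1 = 11 − 5·2 = 11 − 5·(13 − 1·11) = −5·13 + 6·11 = −5·13 + 6·(37 − 2·13) = 6·37 − 17·13 = 6·37 − 17·(50 − 1·37) = −17·50 + 23·37. Hence 37·23 ≡ 1, so 37⁻¹ ≡ 23 (mod 50).
Multiplying by 23: t ≡ 23·49 = 1127 ≡ 27 (mod 50).
Taking t = 27 gives k = 32 + 37·27 = 1031.
Check: 1031 mod 37 = 32, 1031 mod 50 = 31. ✓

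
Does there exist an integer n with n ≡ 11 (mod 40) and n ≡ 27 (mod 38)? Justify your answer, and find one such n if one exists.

n = 331

The moduli are not coprime: gcd(40, 38) = 2. Compatibility requires 2 ∣ (27 − 11) = 16, which holds, so solutions exist.
Put n = 11 + 40t, so we need 40t ≡ 16 (mod 38), equivalently (divide by 2) 20t ≡ 8 (mod 19).
20 ≡ 1 (mod 19), so this reads 1t ≡ 8 (mod 19). So t ≡ 8 (mod 19).
Then n = 11 + 40·8 = 331.
Check: 331 mod 40 = 11, 331 mod 38 = 27. ✓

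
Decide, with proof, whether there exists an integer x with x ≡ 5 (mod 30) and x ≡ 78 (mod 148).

Reduce both congruences modulo 2, which divides 30 and 148: they say x ≡ 5 (mod 2) and x ≡ 78 (mod 2).
However 5 ≡ 1 and 78 ≡ 0 (mod 2), and 1 ≠ 0.
So no integer satisfies both congruences.

There is no such integer.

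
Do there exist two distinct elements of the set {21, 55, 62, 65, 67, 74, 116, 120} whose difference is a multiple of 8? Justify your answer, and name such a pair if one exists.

Reduce each element modulo 8: 21↦5, 55↦7, 62↦6, 65↦1, 67↦3, 74↦2, 116↦4, 120↦0.
No residue repeats among the 8 elements, so no pair has difference ≡ 0 (mod 8).

There is no such pair.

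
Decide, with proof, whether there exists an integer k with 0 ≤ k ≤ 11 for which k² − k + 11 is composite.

k = 11

At k = 11: 11² − 11 + 11 = 121 = 11·11, which is composite.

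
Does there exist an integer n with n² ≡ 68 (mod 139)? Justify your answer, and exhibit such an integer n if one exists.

No such integer exists.

Apply Euler's criterion with the prime 139: 68 is a quadratic residue iff 68^69 ≡ 1 (mod 139), and a non-residue iff it is ≡ −1.
Squaring successively (mod 139): 68^2 = 4624 ≡ 37; 68^4 ≡ 37² = 1369 ≡ 118; 68^8 ≡ 118² = 13924 ≡ 24; 68^16 ≡ 24² = 576 ≡ 20; 68^32 ≡ 20² = 400 ≡ 122; 68^64 ≡ 122² = 14884 ≡ 11.
Since 69 = 64 + 4 + 1, 68^69 ≡ 11 · 118 · 68; multiplying out mod 139: 11·118 = 1298 ≡ 47, then 47·68 = 3196 ≡ 138. Thus 68^69 ≡ 138 ≡ −1 (mod 139).
By Euler's criterion 68 is a quadratic non-residue mod 139: no n satisfies n² ≡ 68 (mod 139).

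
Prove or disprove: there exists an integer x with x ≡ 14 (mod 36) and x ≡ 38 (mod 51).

gcd(36, 51) = 3. A simultaneous solution exists iff 14 ≡ 38 (mod 3); here 14 mod 3 = 2 = 38 mod 3, so it does.
Put x = 14 + 36t, so we need 36t ≡ 24 (mod 51), equivalently (divide by 3) 12t ≡ 8 (mod 17).
Invert 12 mod 17 by the Euclidean algorithm: 17 = 1·12 + 5, 12 = 2·5 + 2, 5 = 2·2 + 1, 2 = 2·1 + 0; back-substituting, 1 = 5 − 2·2 = 5 − 2·(12 − 2·5) = −2·12 + 5·5 = −2·12 + 5·(17 − 1·12) = 5·17 − 7·12. Hence 12·(-7) ≡ 1, so 12⁻¹ ≡ -7 ≡ 10 (mod 17).
Multiplying by 10: t ≡ 10·8 = 80 ≡ 12 (mod 17).
Then x = 14 + 36·12 = 446.
Verify: 446 = 12·36 + 14 and 446 = 8·51 + 38. ✓

x = 446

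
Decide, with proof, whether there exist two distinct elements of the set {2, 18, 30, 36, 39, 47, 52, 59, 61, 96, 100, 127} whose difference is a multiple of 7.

Both 2 and 30 leave remainder 2 on division by 7; their difference 28 = 4·7 is a multiple of 7.

The pair (2, 30) works.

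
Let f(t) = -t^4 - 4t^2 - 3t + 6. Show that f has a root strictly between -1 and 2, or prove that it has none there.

Yes, f has a root in the interval.

f(-1) = 4 and f(2) = -32, which have opposite signs.
Since f is a polynomial it is continuous on [-1, 2].
By the Intermediate Value Theorem, f takes the value 0 somewhere in the open interval.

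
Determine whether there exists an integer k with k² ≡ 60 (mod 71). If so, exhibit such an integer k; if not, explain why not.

k = 29

Take k = 29. Then 29² = 841 = 11·71 + 60, so 29² ≡ 60 (mod 71).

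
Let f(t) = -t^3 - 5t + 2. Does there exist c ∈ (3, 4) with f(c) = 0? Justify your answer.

No such root exists.

f(3) = -40 and f(4) = -82, both negative.
The derivative f'(t) = -3t^2 - 5 is a quadratic with discriminant 0² − 4·(-3)·(-5) = -60 < 0; it never vanishes, so it is always negative (sign of the leading coefficient).
So f is strictly decreasing; between 3 and 4 its values lie between f(3) = -40 and f(4) = -82, all negative. Therefore f has no root in (3, 4).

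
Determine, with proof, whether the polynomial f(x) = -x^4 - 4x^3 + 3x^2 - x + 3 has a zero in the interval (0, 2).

f(0) = 3 and f(2) = -35, which have opposite signs.
f is continuous everywhere (it is a polynomial), in particular on [0, 2].
By the Intermediate Value Theorem f must vanish at some point of (0, 2).

Yes, f has a root in the interval.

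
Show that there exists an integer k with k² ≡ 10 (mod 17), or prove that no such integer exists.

No such integer exists.

Computing k² mod 17 for k = 0, 1, …, 8 (enough, by the symmetry k ↦ 17 − k) gives 0, 1, 4, 9, 16, 8, 2, 15, 13.
The set of squares mod 17 is therefore {0, 1, 2, 4, 8, 9, 13, 15, 16}, which does not contain 10.
Therefore k² ≡ 10 (mod 17) has no solution.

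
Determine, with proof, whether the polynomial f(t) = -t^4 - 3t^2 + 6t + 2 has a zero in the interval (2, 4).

The endpoint values f(2) = -14 and f(4) = -278 are both negative. Claim: f(t) < 0 for every t in (2, 4).
Shift to the endpoint 2: with t = 2 + u (0 < u < 2), one computes f(2 + u) = -u^4 - 8u^3 - 27u^2 - 38u - 14.
All 5 nonzero coefficients of this polynomial in u are negative; hence for u > 0 the value is a sum of negative terms (the constant -14 among them).
Therefore f(t) < 0 throughout (2, 4), and f has no zero there.

No.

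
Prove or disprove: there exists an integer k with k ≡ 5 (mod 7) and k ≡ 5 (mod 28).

Here gcd(7, 28) = 7, and both 5 and 5 leave remainder 5 mod 7, so the system is consistent.
In fact k = 5 itself already satisfies 5 mod 28 = 5.
Check: 5 mod 7 = 5, 5 mod 28 = 5. ✓

k = 5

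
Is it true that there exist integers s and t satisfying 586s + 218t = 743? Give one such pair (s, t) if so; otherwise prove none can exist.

There are no such integers.

Any value of 586s + 218t is a multiple of gcd(586, 218) = 2.
But 743 = 2·371 + 1, so 2 ∤ 743.
So the equation is unsolvable over ℤ.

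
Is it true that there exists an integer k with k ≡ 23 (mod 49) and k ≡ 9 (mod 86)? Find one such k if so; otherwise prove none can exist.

k = 611

Since 49 and 86 share no common factor, CRT says the pair of congruences has a solution (unique mod 4214).
Write k = 23 + 49t and require 23 + 49t ≡ 9 (mod 86), i.e. 49t ≡ 72 (mod 86).
Invert 49 mod 86 by the Euclidean algorithm: 86 = 1·49 + 37, 49 = 1·37 + 12, 37 = 3·12 + 1, 12 = 12·1 + 0; back-substituting, 1 = 37 − 3·12 = 37 − 3·(49 − 1·37) = −3·49 + 4·37 = −3·49 + 4·(86 − 1·49) = 4·86 − 7·49. Hence 49·(-7) ≡ 1, so 49⁻¹ ≡ -7 ≡ 79 (mod 86).
Therefore t ≡ 79·72 = 5688 ≡ 12 (mod 86).
With t = 12: k = 23 + 49·12 = 611.
Verify: 611 = 12·49 + 23 and 611 = 7·86 + 9. ✓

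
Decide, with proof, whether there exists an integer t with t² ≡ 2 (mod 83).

There is no such integer.

Apply Euler's criterion with the prime 83: 2 is a quadratic residue iff 2^41 ≡ 1 (mod 83), and a non-residue iff it is ≡ −1.
Repeated squaring mod 83: 2^2 = 4 ≡ 4; 2^4 ≡ 4² = 16 ≡ 16; 2^8 ≡ 16² = 256 ≡ 7; 2^16 ≡ 7² = 49 ≡ 49; 2^32 ≡ 49² = 2401 ≡ 77.
Since 41 = 32 + 8 + 1, 2^41 ≡ 77 · 7 · 2; multiplying out mod 83: 77·7 = 539 ≡ 41, then 41·2 = 82 ≡ 82. Thus 2^41 ≡ 82 ≡ −1 (mod 83).
By Euler's criterion 2 is a quadratic non-residue mod 83: no t satisfies t² ≡ 2 (mod 83).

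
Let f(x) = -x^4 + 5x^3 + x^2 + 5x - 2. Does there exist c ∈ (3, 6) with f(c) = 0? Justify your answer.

Such a root exists.

f(3) = 76 and f(6) = -152, which have opposite signs.
Since f is a polynomial it is continuous on [3, 6].
By the Intermediate Value Theorem, f takes the value 0 somewhere in the open interval.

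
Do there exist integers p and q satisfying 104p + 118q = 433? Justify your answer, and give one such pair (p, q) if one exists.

Both 104 and 118 are divisible by gcd(104, 118) = 2, hence so is any combination 104p + 118q.
But 433 is not a multiple of 2 (it leaves remainder 1).
Hence no integers p, q satisfy the equation.

No, no such integers exist.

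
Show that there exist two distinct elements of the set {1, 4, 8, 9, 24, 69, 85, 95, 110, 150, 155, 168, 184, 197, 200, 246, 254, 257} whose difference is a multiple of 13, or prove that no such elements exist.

The pair (4, 69) works.

Both 4 and 69 leave remainder 4 on division by 13; their difference 65 = 5·13 is a multiple of 13.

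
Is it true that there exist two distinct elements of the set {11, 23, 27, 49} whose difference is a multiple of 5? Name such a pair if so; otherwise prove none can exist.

No, no such pair exists.

Two integers differ by a multiple of 5 exactly when they have the same residue mod 5. The residues are 11↦1, 23↦3, 27↦2, 49↦4.
No residue repeats among the 4 elements, so no pair has difference ≡ 0 (mod 5).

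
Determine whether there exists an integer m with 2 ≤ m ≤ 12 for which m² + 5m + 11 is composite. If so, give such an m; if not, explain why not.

At m = 10: 10² + 5·10 + 11 = 161 = 7·23, which is composite.

m = 10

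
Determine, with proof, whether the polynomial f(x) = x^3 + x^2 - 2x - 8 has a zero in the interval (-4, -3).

No.

The endpoint values f(-4) = -48 and f(-3) = -20 are both negative. Claim: f(x) < 0 for every x in (-4, -3).
Shift to the endpoint -3: with x = -3 − u (0 < u < 1), one computes f(-3 − u) = -u^3 - 8u^2 - 19u - 20.
All 4 nonzero coefficients of this polynomial in u are negative; hence for u > 0 the value is a sum of negative terms (the constant -20 among them).
Therefore f(x) < 0 throughout (-4, -3), and f has no zero there.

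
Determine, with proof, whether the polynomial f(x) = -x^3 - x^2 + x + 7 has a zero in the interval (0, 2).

Yes, f has a root in the interval.

f(0) = 7 and f(2) = -3, which have opposite signs.
f is continuous everywhere (it is a polynomial), in particular on [0, 2].
By the Intermediate Value Theorem f must vanish at some point of (0, 2).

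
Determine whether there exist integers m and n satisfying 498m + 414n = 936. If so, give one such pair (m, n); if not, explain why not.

m = 21, n = -23

Every value of 498m + 414n is a multiple of gcd(498, 414) = 6; since 6 ∣ 936, solutions exist.
Dividing through by 6 reduces the equation to 83m + 69n = 156.
Dividing repeatedly: 83 = 1·69 + 14, 69 = 4·14 + 13, 14 = 1·13 + 1, 13 = 13·1 + 0.
Working back up the chain: 1 = 14 − 1·13 = 14 − (69 − 4·14) = −69 + 5·14 = −69 + 5·(83 − 1·69) = 5·83 − 6·69. So 83·5 + 69·(-6) = 1.
Scaling by 156 gives the particular solution (m, n) = (780, -936).
Subtracting 11·69 from m and adding 11·83 to n gives the tidier solution (21, -23).
Check: 498·21 + 414·(-23) = 10458 − 9522 = 936. ✓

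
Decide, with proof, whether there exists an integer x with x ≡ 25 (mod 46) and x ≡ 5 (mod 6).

gcd(46, 6) = 2. A simultaneous solution exists iff 25 ≡ 5 (mod 2); here 25 mod 2 = 1 = 5 mod 2, so it does.
List candidates x ≡ 25 (mod 46): 25, 71. Modulo 6 these are 1, 5; 71 gives 5 as required.
Indeed 71 ≡ 25 (mod 46) and 71 ≡ 5 (mod 6).

x = 71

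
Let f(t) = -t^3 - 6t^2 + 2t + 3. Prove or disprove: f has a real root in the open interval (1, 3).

No such root exists.

The endpoint values f(1) = -2 and f(3) = -72 are both negative. Claim: f(t) < 0 for every t in (1, 3).
Shift to the endpoint 1: with t = 1 + u (0 < u < 2), one computes f(1 + u) = -u^3 - 9u^2 - 13u - 2.
All 4 nonzero coefficients of this polynomial in u are negative; hence for u > 0 the value is a sum of negative terms (the constant -2 among them).
So f is strictly negative on (1, 3); no root exists in the interval.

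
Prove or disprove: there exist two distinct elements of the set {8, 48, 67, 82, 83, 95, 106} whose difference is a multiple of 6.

Yes: 82 and 106.

82 mod 6 = 4 and 106 mod 6 = 4, so 106 − 82 = 24 = 4·6.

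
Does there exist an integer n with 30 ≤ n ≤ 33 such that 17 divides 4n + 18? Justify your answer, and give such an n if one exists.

No, no such integer n in that range exists.

The values of 4n + 18 for n = 30, 31, 32, 33 are 138, 142, 146, 150; reduced mod 17 these are 2, 6, 10, 14.
The residue 0 does not occur, so no n in [30, 33] makes 4n + 18 a multiple of 17.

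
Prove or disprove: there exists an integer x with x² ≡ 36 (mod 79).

x = 73

x = 73 works: 73² = 5329, and 5329 − 36 = 5293 = 67·79.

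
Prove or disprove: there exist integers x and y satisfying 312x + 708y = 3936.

Since gcd(312, 708) = 12 and 3936 = 12·328, Bézout's identity guarantees a solution.
Dividing through by 12 reduces the equation to 26x + 59y = 328.
Run the Euclidean algorithm on 59 and 26: 59 = 2·26 + 7, 26 = 3·7 + 5, 7 = 1·5 + 2, 5 = 2·2 + 1, 2 = 2·1 + 0.
Working back up the chain: 1 = 5 − 2·2 = 5 − 2·(7 − 1·5) = −2·7 + 3·5 = −2·7 + 3·(26 − 3·7) = 3·26 − 11·7 = 3·26 − 11·(59 − 2·26) = −11·59 + 25·26. So 26·25 + 59·(-11) = 1.
Times 328: 26·8200 + 59·(-3608) = 328, so (8200, -3608) solves it.
Shifting by a multiple of (59, −26) keeps it a solution: x = 8200 − 138·59 = 58, y = -3608 + 138·26 = -20.
Check: 312·58 + 708·(-20) = 18096 − 14160 = 3936. ✓

x = 58, y = -20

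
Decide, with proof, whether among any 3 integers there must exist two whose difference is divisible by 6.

Try 3 consecutive integers, 25, 26, 27. Their remainders mod 6 are 1, 2, 3 — pairwise different, as any 3 ≤ 6 consecutive integers have distinct residues.
Any two of them differ by at most 2 < 6 and by at least 1, so no difference is a multiple of 6.

No, the set {25, 26, 27} is a counterexample.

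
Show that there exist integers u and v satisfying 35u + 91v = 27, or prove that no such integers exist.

No, no such integers exist.

Both 35 and 91 are divisible by gcd(35, 91) = 7, hence so is any combination 35u + 91v.
But 27 is not a multiple of 7 (it leaves remainder 6).
So the equation is unsolvable over ℤ.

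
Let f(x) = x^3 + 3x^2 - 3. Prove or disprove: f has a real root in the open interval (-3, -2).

Yes, f has a root in the interval.

f(-3) = -3 and f(-2) = 1, which have opposite signs.
f is continuous everywhere (it is a polynomial), in particular on [-3, -2].
By the Intermediate Value Theorem, f takes the value 0 somewhere in the open interval.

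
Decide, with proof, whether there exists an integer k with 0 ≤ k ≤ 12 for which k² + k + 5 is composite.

At k = 4: 4² + 4 + 5 = 25 = 5·5, which is composite.

k = 4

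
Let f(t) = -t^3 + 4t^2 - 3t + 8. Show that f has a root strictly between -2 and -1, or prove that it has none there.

The endpoint values f(-2) = 38 and f(-1) = 16 are both positive. Claim: f(t) > 0 for every t in (-2, -1).
Substitute t = -1 − u, where 0 < u < 1 on the interval. Expanding, f(-1 − u) = u^3 + 7u^2 + 14u + 16.
All 4 nonzero coefficients of this polynomial in u are positive; hence for u > 0 the value is a sum of positive terms (the constant 16 among them).
Therefore f(t) > 0 throughout (-2, -1), and f has no zero there.

No such root exists.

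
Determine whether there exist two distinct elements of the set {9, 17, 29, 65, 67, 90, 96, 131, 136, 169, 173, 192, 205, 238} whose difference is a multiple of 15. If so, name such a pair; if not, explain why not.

There is no such pair.

Reduce each element modulo 15: 9↦9, 17↦2, 29↦14, 65↦5, 67↦7, 90↦0, 96↦6, 131↦11, 136↦1, 169↦4, 173↦8, 192↦12, 205↦10, 238↦13.
No residue repeats among the 14 elements, so no pair has difference ≡ 0 (mod 15).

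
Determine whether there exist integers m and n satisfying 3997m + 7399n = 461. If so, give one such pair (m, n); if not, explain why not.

Any value of 3997m + 7399n is a multiple of gcd(3997, 7399) = 7.
But 461 = 7·65 + 6, so 7 ∤ 461.
So the equation is unsolvable over ℤ.

No such integers exist.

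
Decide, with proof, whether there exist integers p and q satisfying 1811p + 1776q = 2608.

p = 176, q = -178

1811 and 1776 are coprime, so 1811p + 1776q ranges over all of ℤ.
Run the Euclidean algorithm on 1811 and 1776: 1811 = 1·1776 + 35, 1776 = 50·35 + 26, 35 = 1·26 + 9, 26 = 2·9 + 8, 9 = 1·8 + 1, 8 = 8·1 + 0.
Working back up the chain: 1 = 9 − 1·8 = 9 − (26 − 2·9) = −26 + 3·9 = −26 + 3·(35 − 1·26) = 3·35 − 4·26 = 3·35 − 4·(1776 − 50·35) = −4·1776 + 203·35 = −4·1776 + 203·(1811 − 1·1776) = 203·1811 − 207·1776. So 1811·203 + 1776·(-207) = 1.
Times 2608: 1811·529424 + 1776·(-539856) = 2608, so (529424, -539856) solves it.
The general solution is p = 529424 + 1776k, q = -539856 − 1811k; taking k = -298 gives the smaller pair p = 176, q = -178.
Indeed 1811·176 + 1776·(-178) = 318736 − 316128 = 2608.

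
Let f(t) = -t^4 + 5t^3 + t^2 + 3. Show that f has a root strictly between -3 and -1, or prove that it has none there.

The endpoint values f(-3) = -204 and f(-1) = -2 are both negative. Claim: f(t) < 0 for every t in (-3, -1).
Substitute t = -1 − u, where 0 < u < 2 on the interval. Expanding, f(-1 − u) = -u^4 - 9u^3 - 20u^2 - 17u - 2.
All 5 nonzero coefficients of this polynomial in u are negative; hence for u > 0 the value is a sum of negative terms (the constant -2 among them).
So f is strictly negative on (-3, -1); no root exists in the interval.

No such root exists.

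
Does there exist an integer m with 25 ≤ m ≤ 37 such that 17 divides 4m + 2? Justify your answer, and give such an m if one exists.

m = 25 works, since 4·25 + 2 = 102 = 6·17.

m = 25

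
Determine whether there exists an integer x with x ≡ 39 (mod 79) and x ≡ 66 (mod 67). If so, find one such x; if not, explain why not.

x = 1540

Since 79 and 67 share no common factor, CRT says the pair of congruences has a solution (unique mod 5293).
Write x = 39 + 79t and require 39 + 79t ≡ 66 (mod 67), i.e. 79t ≡ 27 (mod 67).
79 ≡ 12 (mod 67), so this reads 12t ≡ 27 (mod 67). Since 12·28 = 336 = 5·67 + 1, the inverse of 12 mod 67 is 28.
Multiplying by 28: t ≡ 28·27 = 756 ≡ 19 (mod 67).
With t = 19: x = 39 + 79·19 = 1540.
Verify: 1540 = 19·79 + 39 and 1540 = 22·67 + 66. ✓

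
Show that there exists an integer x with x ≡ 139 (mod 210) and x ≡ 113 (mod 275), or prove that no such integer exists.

Both moduli are multiples of 5 = gcd(210, 275), so any solution would satisfy x ≡ 139 and x ≡ 113 modulo 5 simultaneously.
However 139 ≡ 4 and 113 ≡ 3 (mod 5), and 4 ≠ 3.
Therefore no such x exists.

No, no such integer exists.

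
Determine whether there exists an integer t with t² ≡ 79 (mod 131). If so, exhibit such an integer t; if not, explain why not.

There is no such integer.

131 is prime, so by Euler's criterion 79 is a square mod 131 iff 79^((131−1)/2) = 79^65 ≡ 1 (mod 131).
Squaring successively (mod 131): 79^2 = 6241 ≡ 84; 79^4 ≡ 84² = 7056 ≡ 113; 79^8 ≡ 113² = 12769 ≡ 62; 79^16 ≡ 62² = 3844 ≡ 45; 79^32 ≡ 45² = 2025 ≡ 60; 79^64 ≡ 60² = 3600 ≡ 63.
Since 65 = 64 + 1, 79^65 ≡ 63 · 79; multiplying out mod 131: 63·79 = 4977 ≡ 130. Thus 79^65 ≡ 130 ≡ −1 (mod 131).
The value −1 means 79 is a non-residue modulo 131, so t² ≡ 79 (mod 131) is impossible.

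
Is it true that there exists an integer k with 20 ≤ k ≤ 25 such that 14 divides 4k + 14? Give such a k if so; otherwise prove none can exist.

k = 21

At k = 20 the value 94 is not a multiple of 14. At k = 21 we get 4·21 + 14 = 98, and 98 = 14·7.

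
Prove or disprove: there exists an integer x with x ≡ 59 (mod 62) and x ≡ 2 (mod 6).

Both moduli are multiples of 2 = gcd(62, 6), so any solution would satisfy x ≡ 59 and x ≡ 2 modulo 2 simultaneously.
These are incompatible: 59 − 2 = 57 is not divisible by 2.
So no integer satisfies both congruences.

There is no such integer.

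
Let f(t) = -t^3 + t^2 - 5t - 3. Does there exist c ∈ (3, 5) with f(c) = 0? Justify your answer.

f has no root in that interval.

f(3) = -36 and f(5) = -128, both negative.
f'(t) = -3t^2 + 2t - 5 has discriminant 2² − 4·(-3)·(-5) = -56 < 0, so f' has no real roots and is negative for every real t.
So f is strictly decreasing; between 3 and 5 its values lie between f(3) = -36 and f(5) = -128, all negative. Therefore f has no root in (3, 5).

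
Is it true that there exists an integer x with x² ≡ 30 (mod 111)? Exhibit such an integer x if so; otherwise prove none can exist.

x = 57

x = 57 works: 57² = 3249, and 3249 − 30 = 3219 = 29·111.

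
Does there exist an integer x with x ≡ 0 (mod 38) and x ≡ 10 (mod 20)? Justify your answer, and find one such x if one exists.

x = 190

gcd(38, 20) = 2. A simultaneous solution exists iff 0 ≡ 10 (mod 2); here 0 mod 2 = 0 = 10 mod 2, so it does.
List candidates x ≡ 0 (mod 38): 0, 38, 76, 114, 152, 190. Modulo 20 these are 0, 18, 16, 14, 12, 10; 190 gives 10 as required.
Verify: 190 = 5·38 + 0 and 190 = 9·20 + 10. ✓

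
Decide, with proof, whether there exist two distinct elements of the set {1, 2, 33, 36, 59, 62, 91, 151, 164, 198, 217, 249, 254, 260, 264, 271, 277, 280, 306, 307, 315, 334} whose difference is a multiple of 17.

Both 1 and 307 leave remainder 1 on division by 17; their difference 306 = 18·17 is a multiple of 17.

The pair (1, 307) works.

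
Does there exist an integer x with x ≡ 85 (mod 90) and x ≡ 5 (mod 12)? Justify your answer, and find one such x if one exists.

No such integer exists.

gcd(90, 12) = 6. If x ≡ 85 (mod 90) and x ≡ 5 (mod 12), then x ≡ 85 (mod 6) and x ≡ 5 (mod 6).
These are incompatible: 85 − 5 = 80 is not divisible by 6.
So no integer satisfies both congruences.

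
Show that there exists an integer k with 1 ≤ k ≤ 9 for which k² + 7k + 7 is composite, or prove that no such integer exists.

At k = 6: 6² + 7·6 + 7 = 85 = 5·17, which is composite.

k = 6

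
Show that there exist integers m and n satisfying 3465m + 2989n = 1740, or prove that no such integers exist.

Any value of 3465m + 2989n is a multiple of gcd(3465, 2989) = 7.
However 1740 leaves remainder 4 on division by 7.
So the equation is unsolvable over ℤ.

No, no such integers exist.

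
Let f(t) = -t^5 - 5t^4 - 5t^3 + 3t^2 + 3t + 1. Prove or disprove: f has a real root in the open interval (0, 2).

f(0) = 1 and f(2) = -133, which have opposite signs.
As a polynomial, f is continuous on every closed interval.
By the Intermediate Value Theorem, f takes the value 0 somewhere in the open interval.

Yes, f has a root in the interval.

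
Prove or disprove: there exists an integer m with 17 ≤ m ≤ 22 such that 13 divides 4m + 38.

No such integer m in that range exists.

For m = 17, 18, …, 22 the values of 4m + 38 modulo 13 are 2, 6, 10, 1, 5, 9 respectively.
The residue 0 does not occur, so no m in [17, 22] makes 4m + 38 a multiple of 13.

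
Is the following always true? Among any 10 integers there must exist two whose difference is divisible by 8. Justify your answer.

Each integer lies in one of the 8 residue classes modulo 8.
Placing 10 integers into 8 classes, some class receives at least two — say a and b.
Their difference a − b is then a multiple of 8.

Yes, this is always true.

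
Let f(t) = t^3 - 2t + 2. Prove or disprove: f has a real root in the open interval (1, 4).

The endpoint values f(1) = 1 and f(4) = 58 are both positive. Claim: f(t) > 0 for every t in (1, 4).
Substitute t = 1 + u, where 0 < u < 3 on the interval. Expanding, f(1 + u) = u^3 + 3u^2 + u + 1.
All 4 nonzero coefficients of this polynomial in u are positive; hence for u > 0 the value is a sum of positive terms (the constant 1 among them).
Therefore f(t) > 0 throughout (1, 4), and f has no zero there.

No.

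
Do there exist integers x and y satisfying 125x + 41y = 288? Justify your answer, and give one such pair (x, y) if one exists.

x = 21, y = -57

125 and 41 are coprime, so 125x + 41y ranges over all of ℤ.
Euclidean algorithm: 125 = 3·41 + 2, 41 = 20·2 + 1, 2 = 2·1 + 0.
Unwinding: 1 = 41 − 20·2 = 41 − 20·(125 − 3·41) = −20·125 + 61·41, i.e. 125·(-20) + 41·61 = 1.
Times 288: 125·(-5760) + 41·17568 = 288, so (-5760, 17568) solves it.
Adding 141·41 to x and subtracting 141·125 from y gives the tidier solution (21, -57).
Check: 125·21 + 41·(-57) = 2625 − 2337 = 288. ✓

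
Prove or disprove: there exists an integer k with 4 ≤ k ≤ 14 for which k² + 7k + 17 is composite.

At k = 12: 12² + 7·12 + 17 = 245 = 5·49, which is composite.

k = 12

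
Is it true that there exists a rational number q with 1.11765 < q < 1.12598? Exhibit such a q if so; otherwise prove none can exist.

q = 9/8

Multiplying by 8: 8·1.11765 = 8.94120 and 8·1.12598 = 9.00784, so the integer 9 lies strictly between them.
Dividing back, 1.11765 < 9/8 < 1.12598, and 9/8 is rational.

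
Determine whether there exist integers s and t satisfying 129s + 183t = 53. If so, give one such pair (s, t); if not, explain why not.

gcd(129, 183) = 3, so every integer of the form 129s + 183t is a multiple of 3.
However 53 leaves remainder 2 on division by 3.
Hence no integers s, t satisfy the equation.

No, no such integers exist.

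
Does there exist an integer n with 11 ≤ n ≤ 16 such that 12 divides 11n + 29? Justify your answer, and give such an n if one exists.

For n = 11, 12, …, 16 the values of 11n + 29 modulo 12 are 6, 5, 4, 3, 2, 1 respectively.
The residue 0 does not occur, so no n in [11, 16] makes 11n + 29 a multiple of 12.

No such integer n in that range exists.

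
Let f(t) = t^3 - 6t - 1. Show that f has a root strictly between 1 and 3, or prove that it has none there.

Yes, f has a root in the interval.

f(1) = -6 and f(3) = 8, which have opposite signs.
As a polynomial, f is continuous on every closed interval.
By the Intermediate Value Theorem, f takes the value 0 somewhere in the open interval.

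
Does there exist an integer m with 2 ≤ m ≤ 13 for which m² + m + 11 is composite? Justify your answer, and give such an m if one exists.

m = 10

At m = 10: 10² + 10 + 11 = 121 = 11·11, which is composite.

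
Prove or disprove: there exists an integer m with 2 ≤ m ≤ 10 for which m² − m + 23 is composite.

At m = 7: 7² − 7 + 23 = 65 = 5·13, which is composite.

m = 7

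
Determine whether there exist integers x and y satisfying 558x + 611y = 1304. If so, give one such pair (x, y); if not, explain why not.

x = 425, y = -386

558 and 611 are coprime, so 558x + 611y ranges over all of ℤ.
Euclidean algorithm: 611 = 1·558 + 53, 558 = 10·53 + 28, 53 = 1·28 + 25, 28 = 1·25 + 3, 25 = 8·3 + 1, 3 = 3·1 + 0.
Back-substituting, 1 = 25 − 8·3 = 25 − 8·(28 − 1·25) = −8·28 + 9·25 = −8·28 + 9·(53 − 1·28) = 9·53 − 17·28 = 9·53 − 17·(558 − 10·53) = −17·558 + 179·53 = −17·558 + 179·(611 − 1·558) = 179·611 − 196·558; that is, 558·(-196) + 611·179 = 1.
Multiplying through by 1304: x = (-196)·1304 = -255584, y = 179·1304 = 233416 is a solution.
Adding 419·611 to x and subtracting 419·558 from y gives the tidier solution (425, -386).
Indeed 558·425 + 611·(-386) = 237150 − 235846 = 1304.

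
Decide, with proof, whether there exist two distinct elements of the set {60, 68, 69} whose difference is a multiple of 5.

No, no such pair exists.

Two integers differ by a multiple of 5 exactly when they have the same residue mod 5. The residues are 60↦0, 68↦3, 69↦4.
These 3 residues are pairwise different, hence no difference of two elements is divisible by 5.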